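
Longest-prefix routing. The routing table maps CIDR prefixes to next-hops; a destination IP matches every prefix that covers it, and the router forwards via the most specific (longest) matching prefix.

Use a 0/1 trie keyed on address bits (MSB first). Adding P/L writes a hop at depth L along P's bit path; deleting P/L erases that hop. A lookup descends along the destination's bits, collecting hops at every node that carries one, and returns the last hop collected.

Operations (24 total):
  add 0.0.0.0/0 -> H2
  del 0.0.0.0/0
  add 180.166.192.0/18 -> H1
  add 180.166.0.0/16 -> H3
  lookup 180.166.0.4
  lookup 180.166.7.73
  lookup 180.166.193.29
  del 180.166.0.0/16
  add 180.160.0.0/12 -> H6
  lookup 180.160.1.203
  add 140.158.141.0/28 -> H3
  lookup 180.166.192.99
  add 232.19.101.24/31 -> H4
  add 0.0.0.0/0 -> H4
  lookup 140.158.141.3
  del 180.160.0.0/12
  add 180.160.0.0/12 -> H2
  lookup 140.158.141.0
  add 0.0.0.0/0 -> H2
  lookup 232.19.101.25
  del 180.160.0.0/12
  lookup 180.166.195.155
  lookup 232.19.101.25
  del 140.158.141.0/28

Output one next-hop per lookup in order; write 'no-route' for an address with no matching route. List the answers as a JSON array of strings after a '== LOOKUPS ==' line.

Trace:
  add 0.0.0.0/0 -> H2 at depth 0
  del 0.0.0.0/0 (clear depth 0)
  add 180.166.192.0/18 -> H1 at depth 18
  add 180.166.0.0/16 -> H3 at depth 16
  Q 180.166.0.4: descend 1011010010100110 ; hops seen [H3] ; pick H3
  Q 180.166.7.73: descend 1011010010100110 ; hops seen [H3] ; pick H3
  Q 180.166.193.29: descend 101101001010011011 ; hops seen [H3,H1] ; pick H1
  del 180.166.0.0/16 (clear depth 16)
  add 180.160.0.0/12 -> H6 at depth 12
  Q 180.160.1.203: descend 1011010010100 ; hops seen [H6] ; pick H6
  add 140.158.141.0/28 -> H3 at depth 28
  Q 180.166.192.99: descend 101101001010011011 ; hops seen [H6,H1] ; pick H1
  add 232.19.101.24/31 -> H4 at depth 31
  add 0.0.0.0/0 -> H4 at depth 0
  Q 140.158.141.3: descend 1000110010011110100011010000 ; hops seen [H4,H3] ; pick H3
  del 180.160.0.0/12 (clear depth 12)
  add 180.160.0.0/12 -> H2 at depth 12
  Q 140.158.141.0: descend 1000110010011110100011010000 ; hops seen [H4,H3] ; pick H3
  add 0.0.0.0/0 -> H2 at depth 0
  Q 232.19.101.25: descend 1110100000010011011001010001100 ; hops seen [H2,H4] ; pick H4
  del 180.160.0.0/12 (clear depth 12)
  Q 180.166.195.155: descend 101101001010011011 ; hops seen [H2,H1] ; pick H1
  Q 232.19.101.25: descend 1110100000010011011001010001100 ; hops seen [H2,H4] ; pick H4
  del 140.158.141.0/28 (clear depth 28)

== LOOKUPS ==
["H3","H3","H1","H6","H1","H3","H3","H4","H1","H4"]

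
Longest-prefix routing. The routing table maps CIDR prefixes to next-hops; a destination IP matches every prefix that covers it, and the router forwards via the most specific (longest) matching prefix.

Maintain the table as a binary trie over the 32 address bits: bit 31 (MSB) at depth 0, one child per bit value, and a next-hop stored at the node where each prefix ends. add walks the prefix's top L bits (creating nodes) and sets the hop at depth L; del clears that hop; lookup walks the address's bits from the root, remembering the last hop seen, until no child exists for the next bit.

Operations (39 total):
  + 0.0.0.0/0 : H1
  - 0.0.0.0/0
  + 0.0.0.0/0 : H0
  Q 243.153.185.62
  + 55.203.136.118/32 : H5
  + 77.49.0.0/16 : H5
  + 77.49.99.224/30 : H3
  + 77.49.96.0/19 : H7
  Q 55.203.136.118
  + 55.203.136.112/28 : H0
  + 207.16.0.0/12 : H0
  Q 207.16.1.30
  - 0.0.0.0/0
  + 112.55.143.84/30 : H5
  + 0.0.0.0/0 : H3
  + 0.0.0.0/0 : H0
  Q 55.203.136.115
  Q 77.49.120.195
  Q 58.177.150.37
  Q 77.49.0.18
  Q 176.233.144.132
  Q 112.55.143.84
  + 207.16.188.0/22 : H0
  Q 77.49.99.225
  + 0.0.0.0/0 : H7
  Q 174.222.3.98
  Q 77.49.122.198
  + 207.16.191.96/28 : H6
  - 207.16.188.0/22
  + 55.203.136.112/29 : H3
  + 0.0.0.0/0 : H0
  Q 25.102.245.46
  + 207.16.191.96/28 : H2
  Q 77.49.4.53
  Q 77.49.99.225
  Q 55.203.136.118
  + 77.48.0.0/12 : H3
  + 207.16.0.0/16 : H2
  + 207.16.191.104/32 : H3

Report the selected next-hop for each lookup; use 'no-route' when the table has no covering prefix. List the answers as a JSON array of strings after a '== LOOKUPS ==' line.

Apply in order:
  + 0.0.0.0/0 (H1) depth=0
  - 0.0.0.0/0 clear@0
  + 0.0.0.0/0 (H0) depth=0
  ? 243.153.185.62  path d0:H0  best=H0
  + 55.203.136.118/32 (H5) depth=32
  + 77.49.0.0/16 (H5) depth=16
  + 77.49.99.224/30 (H3) depth=30
  + 77.49.96.0/19 (H7) depth=19
  ? 55.203.136.118  path d0:H0→d1:-→d2:-→d3:-→d4:-→d5:-→d6:-→d7:-→d8:-→d9:-→d10:-→d11:-→d12:-→d13:-→d14:-→d15:-→d16:-→d17:-→d18:-→d19:-→d20:-→d21:-→d22:-→d23:-→d24:-→d25:-→d26:-→d27:-→d28:-→d29:-→d30:-→d31:-→d32:H5  best=H5
  + 55.203.136.112/28 (H0) depth=28
  + 207.16.0.0/12 (H0) depth=12
  ? 207.16.1.30  path d0:H0→d1:-→d2:-→d3:-→d4:-→d5:-→d6:-→d7:-→d8:-→d9:-→d10:-→d11:-→d12:H0  best=H0
  - 0.0.0.0/0 clear@0
  + 112.55.143.84/30 (H5) depth=30
  + 0.0.0.0/0 (H3) depth=0
  + 0.0.0.0/0 (H0) depth=0
  ? 55.203.136.115  path d0:H0→d1:-→d2:-→d3:-→d4:-→d5:-→d6:-→d7:-→d8:-→d9:-→d10:-→d11:-→d12:-→d13:-→d14:-→d15:-→d16:-→d17:-→d18:-→d19:-→d20:-→d21:-→d22:-→d23:-→d24:-→d25:-→d26:-→d27:-→d28:H0→d29:-  best=H0
  ? 77.49.120.195  path d0:H0→d1:-→d2:-→d3:-→d4:-→d5:-→d6:-→d7:-→d8:-→d9:-→d10:-→d11:-→d12:-→d13:-→d14:-→d15:-→d16:H5→d17:-→d18:-→d19:H7  best=H7
  ? 58.177.150.37  path d0:H0→d1:-→d2:-→d3:-→d4:-  best=H0
  ? 77.49.0.18  path d0:H0→d1:-→d2:-→d3:-→d4:-→d5:-→d6:-→d7:-→d8:-→d9:-→d10:-→d11:-→d12:-→d13:-→d14:-→d15:-→d16:H5→d17:-  best=H5
  ? 176.233.144.132  path d0:H0→d1:-  best=H0
  ? 112.55.143.84  path d0:H0→d1:-→d2:-→d3:-→d4:-→d5:-→d6:-→d7:-→d8:-→d9:-→d10:-→d11:-→d12:-→d13:-→d14:-→d15:-→d16:-→d17:-→d18:-→d19:-→d20:-→d21:-→d22:-→d23:-→d24:-→d25:-→d26:-→d27:-→d28:-→d29:-→d30:H5  best=H5
  + 207.16.188.0/22 (H0) depth=22
  ? 77.49.99.225  path d0:H0→d1:-→d2:-→d3:-→d4:-→d5:-→d6:-→d7:-→d8:-→d9:-→d10:-→d11:-→d12:-→d13:-→d14:-→d15:-→d16:H5→d17:-→d18:-→d19:H7→d20:-→d21:-→d22:-→d23:-→d24:-→d25:-→d26:-→d27:-→d28:-→d29:-→d30:H3  best=H3
  + 0.0.0.0/0 (H7) depth=0
  ? 174.222.3.98  path d0:H7→d1:-  best=H7
  ? 77.49.122.198  path d0:H7→d1:-→d2:-→d3:-→d4:-→d5:-→d6:-→d7:-→d8:-→d9:-→d10:-→d11:-→d12:-→d13:-→d14:-→d15:-→d16:H5→d17:-→d18:-→d19:H7  best=H7
  + 207.16.191.96/28 (H6) depth=28
  - 207.16.188.0/22 clear@22
  + 55.203.136.112/29 (H3) depth=29
  + 0.0.0.0/0 (H0) depth=0
  ? 25.102.245.46  path d0:H0→d1:-→d2:-  best=H0
  + 207.16.191.96/28 (H2) depth=28
  ? 77.49.4.53  path d0:H0→d1:-→d2:-→d3:-→d4:-→d5:-→d6:-→d7:-→d8:-→d9:-→d10:-→d11:-→d12:-→d13:-→d14:-→d15:-→d16:H5→d17:-  best=H5
  ? 77.49.99.225  path d0:H0→d1:-→d2:-→d3:-→d4:-→d5:-→d6:-→d7:-→d8:-→d9:-→d10:-→d11:-→d12:-→d13:-→d14:-→d15:-→d16:H5→d17:-→d18:-→d19:H7→d20:-→d21:-→d22:-→d23:-→d24:-→d25:-→d26:-→d27:-→d28:-→d29:-→d30:H3  best=H3
  ? 55.203.136.118  path d0:H0→d1:-→d2:-→d3:-→d4:-→d5:-→d6:-→d7:-→d8:-→d9:-→d10:-→d11:-→d12:-→d13:-→d14:-→d15:-→d16:-→d17:-→d18:-→d19:-→d20:-→d21:-→d22:-→d23:-→d24:-→d25:-→d26:-→d27:-→d28:H0→d29:H3→d30:-→d31:-→d32:H5  best=H5
  + 77.48.0.0/12 (H3) depth=12
  + 207.16.0.0/16 (H2) depth=16
  + 207.16.191.104/32 (H3) depth=32

== LOOKUPS ==
["H0","H5","H0","H0","H7","H0","H5","H0","H5","H3","H7","H7","H0","H5","H3","H5"]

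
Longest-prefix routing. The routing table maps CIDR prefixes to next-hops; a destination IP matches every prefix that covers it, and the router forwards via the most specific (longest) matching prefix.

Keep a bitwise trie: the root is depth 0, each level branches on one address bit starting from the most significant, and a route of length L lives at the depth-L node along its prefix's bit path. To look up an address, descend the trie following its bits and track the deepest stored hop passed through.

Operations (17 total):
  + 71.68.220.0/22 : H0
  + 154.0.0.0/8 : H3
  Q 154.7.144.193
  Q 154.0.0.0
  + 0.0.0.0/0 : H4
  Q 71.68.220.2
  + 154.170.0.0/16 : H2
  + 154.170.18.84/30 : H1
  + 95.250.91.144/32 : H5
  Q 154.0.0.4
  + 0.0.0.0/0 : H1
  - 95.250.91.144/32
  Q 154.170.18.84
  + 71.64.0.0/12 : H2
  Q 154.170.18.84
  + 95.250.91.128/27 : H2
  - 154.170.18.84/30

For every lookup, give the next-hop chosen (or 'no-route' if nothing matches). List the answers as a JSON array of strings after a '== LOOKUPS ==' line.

Apply in order:
  + 71.68.220.0/22 (H0) depth=22
  + 154.0.0.0/8 (H3) depth=8
  ? 154.7.144.193  path d0:-→d1:-→d2:-→d3:-→d4:-→d5:-→d6:-→d7:-→d8:H3  best=H3
  ? 154.0.0.0  path d0:-→d1:-→d2:-→d3:-→d4:-→d5:-→d6:-→d7:-→d8:H3  best=H3
  + 0.0.0.0/0 (H4) depth=0
  ? 71.68.220.2  path d0:H4→d1:-→d2:-→d3:-→d4:-→d5:-→d6:-→d7:-→d8:-→d9:-→d10:-→d11:-→d12:-→d13:-→d14:-→d15:-→d16:-→d17:-→d18:-→d19:-→d20:-→d21:-→d22:H0  best=H0
  + 154.170.0.0/16 (H2) depth=16
  + 154.170.18.84/30 (H1) depth=30
  + 95.250.91.144/32 (H5) depth=32
  ? 154.0.0.4  path d0:H4→d1:-→d2:-→d3:-→d4:-→d5:-→d6:-→d7:-→d8:H3  best=H3
  + 0.0.0.0/0 (H1) depth=0
  - 95.250.91.144/32 clear@32
  ? 154.170.18.84  path d0:H1→d1:-→d2:-→d3:-→d4:-→d5:-→d6:-→d7:-→d8:H3→d9:-→d10:-→d11:-→d12:-→d13:-→d14:-→d15:-→d16:H2→d17:-→d18:-→d19:-→d20:-→d21:-→d22:-→d23:-→d24:-→d25:-→d26:-→d27:-→d28:-→d29:-→d30:H1  best=H1
  + 71.64.0.0/12 (H2) depth=12
  ? 154.170.18.84  path d0:H1→d1:-→d2:-→d3:-→d4:-→d5:-→d6:-→d7:-→d8:H3→d9:-→d10:-→d11:-→d12:-→d13:-→d14:-→d15:-→d16:H2→d17:-→d18:-→d19:-→d20:-→d21:-→d22:-→d23:-→d24:-→d25:-→d26:-→d27:-→d28:-→d29:-→d30:H1  best=H1
  + 95.250.91.128/27 (H2) depth=27
  - 154.170.18.84/30 clear@30

== LOOKUPS ==
["H3","H3","H0","H3","H1","H1"]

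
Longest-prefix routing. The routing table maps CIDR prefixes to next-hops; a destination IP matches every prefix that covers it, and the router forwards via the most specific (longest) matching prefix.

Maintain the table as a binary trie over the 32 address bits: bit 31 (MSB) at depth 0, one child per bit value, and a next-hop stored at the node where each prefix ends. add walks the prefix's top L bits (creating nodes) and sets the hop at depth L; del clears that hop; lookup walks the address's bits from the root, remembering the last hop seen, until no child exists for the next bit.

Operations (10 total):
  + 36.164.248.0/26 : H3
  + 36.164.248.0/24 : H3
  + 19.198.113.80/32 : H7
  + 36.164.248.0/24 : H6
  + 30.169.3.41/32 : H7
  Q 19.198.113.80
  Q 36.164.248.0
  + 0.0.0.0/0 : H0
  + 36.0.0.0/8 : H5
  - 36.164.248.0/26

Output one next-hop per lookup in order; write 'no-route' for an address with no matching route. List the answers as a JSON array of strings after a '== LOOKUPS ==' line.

Apply in order:
  + 36.164.248.0/26 (H3) depth=26
  + 36.164.248.0/24 (H3) depth=24
  + 19.198.113.80/32 (H7) depth=32
  + 36.164.248.0/24 (H6) depth=24
  + 30.169.3.41/32 (H7) depth=32
  ? 19.198.113.80  path d0:-→d1:-→d2:-→d3:-→d4:-→d5:-→d6:-→d7:-→d8:-→d9:-→d10:-→d11:-→d12:-→d13:-→d14:-→d15:-→d16:-→d17:-→d18:-→d19:-→d20:-→d21:-→d22:-→d23:-→d24:-→d25:-→d26:-→d27:-→d28:-→d29:-→d30:-→d31:-→d32:H7  best=H7
  ? 36.164.248.0  path d0:-→d1:-→d2:-→d3:-→d4:-→d5:-→d6:-→d7:-→d8:-→d9:-→d10:-→d11:-→d12:-→d13:-→d14:-→d15:-→d16:-→d17:-→d18:-→d19:-→d20:-→d21:-→d22:-→d23:-→d24:H6→d25:-→d26:H3  best=H3
  + 0.0.0.0/0 (H0) depth=0
  + 36.0.0.0/8 (H5) depth=8
  del 36.164.248.0/26 (clear depth 26)

== LOOKUPS ==
["H7","H3"]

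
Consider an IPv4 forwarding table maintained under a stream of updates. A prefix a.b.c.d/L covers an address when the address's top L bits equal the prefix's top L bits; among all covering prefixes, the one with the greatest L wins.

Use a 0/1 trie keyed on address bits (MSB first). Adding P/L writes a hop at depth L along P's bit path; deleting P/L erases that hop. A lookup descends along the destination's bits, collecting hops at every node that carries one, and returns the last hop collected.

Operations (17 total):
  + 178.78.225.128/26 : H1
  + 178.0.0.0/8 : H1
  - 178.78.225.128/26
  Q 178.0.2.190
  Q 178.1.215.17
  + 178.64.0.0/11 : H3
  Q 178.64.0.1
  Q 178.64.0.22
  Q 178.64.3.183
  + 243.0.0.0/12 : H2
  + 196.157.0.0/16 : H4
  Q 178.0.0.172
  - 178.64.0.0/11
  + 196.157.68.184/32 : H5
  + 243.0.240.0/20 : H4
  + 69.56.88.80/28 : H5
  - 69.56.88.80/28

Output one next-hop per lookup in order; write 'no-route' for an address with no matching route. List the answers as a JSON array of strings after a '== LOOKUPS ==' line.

Trace:
  + 178.78.225.128/26 (H1) depth=26
  + 178.0.0.0/8 (H1) depth=8
  - 178.78.225.128/26 clear@26
  ? 178.0.2.190  path d0:-→d1:-→d2:-→d3:-→d4:-→d5:-→d6:-→d7:-→d8:H1→d9:-  best=H1
  ? 178.1.215.17  path d0:-→d1:-→d2:-→d3:-→d4:-→d5:-→d6:-→d7:-→d8:H1→d9:-  best=H1
  + 178.64.0.0/11 (H3) depth=11
  ? 178.64.0.1  path d0:-→d1:-→d2:-→d3:-→d4:-→d5:-→d6:-→d7:-→d8:H1→d9:-→d10:-→d11:H3→d12:-  best=H3
  ? 178.64.0.22  path d0:-→d1:-→d2:-→d3:-→d4:-→d5:-→d6:-→d7:-→d8:H1→d9:-→d10:-→d11:H3→d12:-  best=H3
  ? 178.64.3.183  path d0:-→d1:-→d2:-→d3:-→d4:-→d5:-→d6:-→d7:-→d8:H1→d9:-→d10:-→d11:H3→d12:-  best=H3
  + 243.0.0.0/12 (H2) depth=12
  + 196.157.0.0/16 (H4) depth=16
  ? 178.0.0.172  path d0:-→d1:-→d2:-→d3:-→d4:-→d5:-→d6:-→d7:-→d8:H1→d9:-  best=H1
  - 178.64.0.0/11 clear@11
  + 196.157.68.184/32 (H5) depth=32
  + 243.0.240.0/20 (H4) depth=20
  + 69.56.88.80/28 (H5) depth=28
  - 69.56.88.80/28 clear@28

== LOOKUPS ==
["H1","H1","H3","H3","H3","H1"]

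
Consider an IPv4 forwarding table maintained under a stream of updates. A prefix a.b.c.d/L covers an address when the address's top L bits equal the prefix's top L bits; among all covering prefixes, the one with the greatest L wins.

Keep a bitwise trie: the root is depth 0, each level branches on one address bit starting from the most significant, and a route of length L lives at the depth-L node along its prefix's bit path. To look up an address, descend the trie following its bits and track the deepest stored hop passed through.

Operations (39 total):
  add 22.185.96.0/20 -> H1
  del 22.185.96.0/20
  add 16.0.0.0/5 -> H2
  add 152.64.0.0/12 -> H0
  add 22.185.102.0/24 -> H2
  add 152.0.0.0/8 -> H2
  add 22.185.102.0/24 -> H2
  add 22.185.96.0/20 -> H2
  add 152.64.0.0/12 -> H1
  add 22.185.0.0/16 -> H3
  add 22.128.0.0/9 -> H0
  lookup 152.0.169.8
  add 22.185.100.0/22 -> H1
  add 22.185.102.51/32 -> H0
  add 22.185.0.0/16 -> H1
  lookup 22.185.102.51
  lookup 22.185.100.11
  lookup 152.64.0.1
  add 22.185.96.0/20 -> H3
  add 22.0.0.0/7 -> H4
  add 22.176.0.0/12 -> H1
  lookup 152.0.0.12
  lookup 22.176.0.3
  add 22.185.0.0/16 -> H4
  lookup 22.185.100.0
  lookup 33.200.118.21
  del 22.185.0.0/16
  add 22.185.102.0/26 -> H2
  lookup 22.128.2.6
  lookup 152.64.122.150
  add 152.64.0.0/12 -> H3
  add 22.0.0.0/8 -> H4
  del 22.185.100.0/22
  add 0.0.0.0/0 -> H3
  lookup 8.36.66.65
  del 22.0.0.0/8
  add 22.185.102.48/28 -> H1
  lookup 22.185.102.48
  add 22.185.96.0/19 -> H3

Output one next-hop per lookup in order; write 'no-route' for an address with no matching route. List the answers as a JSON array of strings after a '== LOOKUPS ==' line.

Process each operation:
  + 22.185.96.0/20 (H1) depth=20
  del 22.185.96.0/20 (clear depth 20)
  + 16.0.0.0/5 (H2) depth=5
  + 152.64.0.0/12 (H0) depth=12
  + 22.185.102.0/24 (H2) depth=24
  + 152.0.0.0/8 (H2) depth=8
  + 22.185.102.0/24 (H2) depth=24
  + 22.185.96.0/20 (H2) depth=20
  + 152.64.0.0/12 (H1) depth=12
  + 22.185.0.0/16 (H3) depth=16
  + 22.128.0.0/9 (H0) depth=9
  ? 152.0.169.8  path d0:-→d1:-→d2:-→d3:-→d4:-→d5:-→d6:-→d7:-→d8:H2→d9:-  best=H2
  + 22.185.100.0/22 (H1) depth=22
  + 22.185.102.51/32 (H0) depth=32
  + 22.185.0.0/16 (H1) depth=16
  ? 22.185.102.51  path d0:-→d1:-→d2:-→d3:-→d4:-→d5:H2→d6:-→d7:-→d8:-→d9:H0→d10:-→d11:-→d12:-→d13:-→d14:-→d15:-→d16:H1→d17:-→d18:-→d19:-→d20:H2→d21:-→d22:H1→d23:-→d24:H2→d25:-→d26:-→d27:-→d28:-→d29:-→d30:-→d31:-→d32:H0  best=H0
  ? 22.185.100.11  path d0:-→d1:-→d2:-→d3:-→d4:-→d5:H2→d6:-→d7:-→d8:-→d9:H0→d10:-→d11:-→d12:-→d13:-→d14:-→d15:-→d16:H1→d17:-→d18:-→d19:-→d20:H2→d21:-→d22:H1  best=H1
  ? 152.64.0.1  path d0:-→d1:-→d2:-→d3:-→d4:-→d5:-→d6:-→d7:-→d8:H2→d9:-→d10:-→d11:-→d12:H1  best=H1
  + 22.185.96.0/20 (H3) depth=20
  + 22.0.0.0/7 (H4) depth=7
  + 22.176.0.0/12 (H1) depth=12
  ? 152.0.0.12  path d0:-→d1:-→d2:-→d3:-→d4:-→d5:-→d6:-→d7:-→d8:H2→d9:-  best=H2
  ? 22.176.0.3  path d0:-→d1:-→d2:-→d3:-→d4:-→d5:H2→d6:-→d7:H4→d8:-→d9:H0→d10:-→d11:-→d12:H1  best=H1
  + 22.185.0.0/16 (H4) depth=16
  ? 22.185.100.0  path d0:-→d1:-→d2:-→d3:-→d4:-→d5:H2→d6:-→d7:H4→d8:-→d9:H0→d10:-→d11:-→d12:H1→d13:-→d14:-→d15:-→d16:H4→d17:-→d18:-→d19:-→d20:H3→d21:-→d22:H1  best=H1
  ? 33.200.118.21  path d0:-→d1:-→d2:-  best=no-route
  del 22.185.0.0/16 (clear depth 16)
  + 22.185.102.0/26 (H2) depth=26
  ? 22.128.2.6  path d0:-→d1:-→d2:-→d3:-→d4:-→d5:H2→d6:-→d7:H4→d8:-→d9:H0→d10:-  best=H0
  ? 152.64.122.150  path d0:-→d1:-→d2:-→d3:-→d4:-→d5:-→d6:-→d7:-→d8:H2→d9:-→d10:-→d11:-→d12:H1  best=H1
  + 152.64.0.0/12 (H3) depth=12
  + 22.0.0.0/8 (H4) depth=8
  del 22.185.100.0/22 (clear depth 22)
  + 0.0.0.0/0 (H3) depth=0
  ? 8.36.66.65  path d0:H3→d1:-→d2:-→d3:-  best=H3
  del 22.0.0.0/8 (clear depth 8)
  + 22.185.102.48/28 (H1) depth=28
  ? 22.185.102.48  path d0:H3→d1:-→d2:-→d3:-→d4:-→d5:H2→d6:-→d7:H4→d8:-→d9:H0→d10:-→d11:-→d12:H1→d13:-→d14:-→d15:-→d16:-→d17:-→d18:-→d19:-→d20:H3→d21:-→d22:-→d23:-→d24:H2→d25:-→d26:H2→d27:-→d28:H1→d29:-→d30:-  best=H1
  + 22.185.96.0/19 (H3) depth=19

== LOOKUPS ==
["H2","H0","H1","H1","H2","H1","H1","no-route","H0","H1","H3","H1"]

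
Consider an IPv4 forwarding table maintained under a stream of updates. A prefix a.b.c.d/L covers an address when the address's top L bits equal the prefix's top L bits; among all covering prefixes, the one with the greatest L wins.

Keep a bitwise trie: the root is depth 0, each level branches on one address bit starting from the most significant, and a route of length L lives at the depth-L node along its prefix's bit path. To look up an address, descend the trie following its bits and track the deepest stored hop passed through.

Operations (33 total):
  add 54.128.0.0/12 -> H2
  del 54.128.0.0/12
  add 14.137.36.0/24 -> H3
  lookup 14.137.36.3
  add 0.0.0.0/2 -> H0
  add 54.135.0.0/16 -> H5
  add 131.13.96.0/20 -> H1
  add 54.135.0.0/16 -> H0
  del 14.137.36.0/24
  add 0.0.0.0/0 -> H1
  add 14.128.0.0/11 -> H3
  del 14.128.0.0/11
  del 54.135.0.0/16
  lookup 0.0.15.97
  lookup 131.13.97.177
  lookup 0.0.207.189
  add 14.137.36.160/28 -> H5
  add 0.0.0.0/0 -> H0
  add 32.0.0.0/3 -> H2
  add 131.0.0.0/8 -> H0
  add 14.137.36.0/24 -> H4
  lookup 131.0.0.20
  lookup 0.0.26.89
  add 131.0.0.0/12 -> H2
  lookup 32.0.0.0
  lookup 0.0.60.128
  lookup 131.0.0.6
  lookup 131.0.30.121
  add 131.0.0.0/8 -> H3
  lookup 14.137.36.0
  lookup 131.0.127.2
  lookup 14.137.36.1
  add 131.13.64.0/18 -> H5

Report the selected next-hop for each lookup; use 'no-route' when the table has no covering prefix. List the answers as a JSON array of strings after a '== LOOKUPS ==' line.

Apply in order:
  + 54.128.0.0/12 (H2) depth=12
  - 54.128.0.0/12 clear@12
  + 14.137.36.0/24 (H3) depth=24
  Q 14.137.36.3: descend 000011101000100100100100 ; hops seen [H3] ; pick H3
  + 0.0.0.0/2 (H0) depth=2
  + 54.135.0.0/16 (H5) depth=16
  + 131.13.96.0/20 (H1) depth=20
  + 54.135.0.0/16 (H0) depth=16
  - 14.137.36.0/24 clear@24
  + 0.0.0.0/0 (H1) depth=0
  + 14.128.0.0/11 (H3) depth=11
  - 14.128.0.0/11 clear@11
  - 54.135.0.0/16 clear@16
  Q 0.0.15.97: descend 0000 ; hops seen [H1,H0] ; pick H0
  Q 131.13.97.177: descend 10000011000011010110 ; hops seen [H1,H1] ; pick H1
  Q 0.0.207.189: descend 0000 ; hops seen [H1,H0] ; pick H0
  + 14.137.36.160/28 (H5) depth=28
  + 0.0.0.0/0 (H0) depth=0
  + 32.0.0.0/3 (H2) depth=3
  + 131.0.0.0/8 (H0) depth=8
  + 14.137.36.0/24 (H4) depth=24
  Q 131.0.0.20: descend 100000110000 ; hops seen [H0,H0] ; pick H0
  Q 0.0.26.89: descend 0000 ; hops seen [H0,H0] ; pick H0
  + 131.0.0.0/12 (H2) depth=12
  Q 32.0.0.0: descend 001 ; hops seen [H0,H0,H2] ; pick H2
  Q 0.0.60.128: descend 0000 ; hops seen [H0,H0] ; pick H0
  Q 131.0.0.6: descend 100000110000 ; hops seen [H0,H0,H2] ; pick H2
  Q 131.0.30.121: descend 100000110000 ; hops seen [H0,H0,H2] ; pick H2
  + 131.0.0.0/8 (H3) depth=8
  Q 14.137.36.0: descend 000011101000100100100100 ; hops seen [H0,H0,H4] ; pick H4
  Q 131.0.127.2: descend 100000110000 ; hops seen [H0,H3,H2] ; pick H2
  Q 14.137.36.1: descend 000011101000100100100100 ; hops seen [H0,H0,H4] ; pick H4
  + 131.13.64.0/18 (H5) depth=18

== LOOKUPS ==
["H3","H0","H1","H0","H0","H0","H2","H0","H2","H2","H4","H2","H4"]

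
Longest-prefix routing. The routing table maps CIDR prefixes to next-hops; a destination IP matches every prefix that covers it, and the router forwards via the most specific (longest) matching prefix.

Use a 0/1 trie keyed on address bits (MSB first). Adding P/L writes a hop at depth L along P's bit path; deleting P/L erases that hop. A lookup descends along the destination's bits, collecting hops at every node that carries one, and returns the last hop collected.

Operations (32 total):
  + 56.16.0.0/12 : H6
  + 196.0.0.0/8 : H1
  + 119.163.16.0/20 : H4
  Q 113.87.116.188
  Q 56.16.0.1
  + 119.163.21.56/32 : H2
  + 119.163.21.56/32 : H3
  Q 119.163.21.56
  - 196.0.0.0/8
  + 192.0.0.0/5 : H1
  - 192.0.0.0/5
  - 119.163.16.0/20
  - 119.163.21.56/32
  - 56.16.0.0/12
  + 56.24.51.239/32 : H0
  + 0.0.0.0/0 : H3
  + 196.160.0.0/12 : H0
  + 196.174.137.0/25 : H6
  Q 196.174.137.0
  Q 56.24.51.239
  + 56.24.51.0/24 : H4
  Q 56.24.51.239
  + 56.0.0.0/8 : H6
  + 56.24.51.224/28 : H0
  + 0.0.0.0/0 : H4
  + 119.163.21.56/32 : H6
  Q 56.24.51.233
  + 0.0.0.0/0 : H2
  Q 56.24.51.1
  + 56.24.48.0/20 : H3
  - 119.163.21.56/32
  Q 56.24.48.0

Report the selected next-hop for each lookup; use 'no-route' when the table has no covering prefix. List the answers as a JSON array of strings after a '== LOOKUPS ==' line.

Trace:
  + 56.16.0.0/12 (H6) depth=12
  + 196.0.0.0/8 (H1) depth=8
  + 119.163.16.0/20 (H4) depth=20
  lookup 113.87.116.188: bits 01110 walk d0:-→d1:-→d2:-→d3:-→d4:-→d5:- -> no-route
  lookup 56.16.0.1: bits 001110000001 walk d0:-→d1:-→d2:-→d3:-→d4:-→d5:-→d6:-→d7:-→d8:-→d9:-→d10:-→d11:-→d12:H6 -> H6
  + 119.163.21.56/32 (H2) depth=32
  + 119.163.21.56/32 (H3) depth=32
  lookup 119.163.21.56: bits 01110111101000110001010100111000 walk d0:-→d1:-→d2:-→d3:-→d4:-→d5:-→d6:-→d7:-→d8:-→d9:-→d10:-→d11:-→d12:-→d13:-→d14:-→d15:-→d16:-→d17:-→d18:-→d19:-→d20:H4→d21:-→d22:-→d23:-→d24:-→d25:-→d26:-→d27:-→d28:-→d29:-→d30:-→d31:-→d32:H3 -> H3
  - 196.0.0.0/8 clear@8
  + 192.0.0.0/5 (H1) depth=5
  - 192.0.0.0/5 clear@5
  - 119.163.16.0/20 clear@20
  - 119.163.21.56/32 clear@32
  - 56.16.0.0/12 clear@12
  + 56.24.51.239/32 (H0) depth=32
  + 0.0.0.0/0 (H3) depth=0
  + 196.160.0.0/12 (H0) depth=12
  + 196.174.137.0/25 (H6) depth=25
  lookup 196.174.137.0: bits 1100010010101110100010010 walk d0:H3→d1:-→d2:-→d3:-→d4:-→d5:-→d6:-→d7:-→d8:-→d9:-→d10:-→d11:-→d12:H0→d13:-→d14:-→d15:-→d16:-→d17:-→d18:-→d19:-→d20:-→d21:-→d22:-→d23:-→d24:-→d25:H6 -> H6
  lookup 56.24.51.239: bits 00111000000110000011001111101111 walk d0:H3→d1:-→d2:-→d3:-→d4:-→d5:-→d6:-→d7:-→d8:-→d9:-→d10:-→d11:-→d12:-→d13:-→d14:-→d15:-→d16:-→d17:-→d18:-→d19:-→d20:-→d21:-→d22:-→d23:-→d24:-→d25:-→d26:-→d27:-→d28:-→d29:-→d30:-→d31:-→d32:H0 -> H0
  + 56.24.51.0/24 (H4) depth=24
  lookup 56.24.51.239: bits 00111000000110000011001111101111 walk d0:H3→d1:-→d2:-→d3:-→d4:-→d5:-→d6:-→d7:-→d8:-→d9:-→d10:-→d11:-→d12:-→d13:-→d14:-→d15:-→d16:-→d17:-→d18:-→d19:-→d20:-→d21:-→d22:-→d23:-→d24:H4→d25:-→d26:-→d27:-→d28:-→d29:-→d30:-→d31:-→d32:H0 -> H0
  + 56.0.0.0/8 (H6) depth=8
  + 56.24.51.224/28 (H0) depth=28
  + 0.0.0.0/0 (H4) depth=0
  + 119.163.21.56/32 (H6) depth=32
  lookup 56.24.51.233: bits 00111000000110000011001111101 walk d0:H4→d1:-→d2:-→d3:-→d4:-→d5:-→d6:-→d7:-→d8:H6→d9:-→d10:-→d11:-→d12:-→d13:-→d14:-→d15:-→d16:-→d17:-→d18:-→d19:-→d20:-→d21:-→d22:-→d23:-→d24:H4→d25:-→d26:-→d27:-→d28:H0→d29:- -> H0
  + 0.0.0.0/0 (H2) depth=0
  lookup 56.24.51.1: bits 001110000001100000110011 walk d0:H2→d1:-→d2:-→d3:-→d4:-→d5:-→d6:-→d7:-→d8:H6→d9:-→d10:-→d11:-→d12:-→d13:-→d14:-→d15:-→d16:-→d17:-→d18:-→d19:-→d20:-→d21:-→d22:-→d23:-→d24:H4 -> H4
  + 56.24.48.0/20 (H3) depth=20
  - 119.163.21.56/32 clear@32
  lookup 56.24.48.0: bits 0011100000011000001100 walk d0:H2→d1:-→d2:-→d3:-→d4:-→d5:-→d6:-→d7:-→d8:H6→d9:-→d10:-→d11:-→d12:-→d13:-→d14:-→d15:-→d16:-→d17:-→d18:-→d19:-→d20:H3→d21:-→d22:- -> H3

== LOOKUPS ==
["no-route","H6","H3","H6","H0","H0","H0","H4","H3"]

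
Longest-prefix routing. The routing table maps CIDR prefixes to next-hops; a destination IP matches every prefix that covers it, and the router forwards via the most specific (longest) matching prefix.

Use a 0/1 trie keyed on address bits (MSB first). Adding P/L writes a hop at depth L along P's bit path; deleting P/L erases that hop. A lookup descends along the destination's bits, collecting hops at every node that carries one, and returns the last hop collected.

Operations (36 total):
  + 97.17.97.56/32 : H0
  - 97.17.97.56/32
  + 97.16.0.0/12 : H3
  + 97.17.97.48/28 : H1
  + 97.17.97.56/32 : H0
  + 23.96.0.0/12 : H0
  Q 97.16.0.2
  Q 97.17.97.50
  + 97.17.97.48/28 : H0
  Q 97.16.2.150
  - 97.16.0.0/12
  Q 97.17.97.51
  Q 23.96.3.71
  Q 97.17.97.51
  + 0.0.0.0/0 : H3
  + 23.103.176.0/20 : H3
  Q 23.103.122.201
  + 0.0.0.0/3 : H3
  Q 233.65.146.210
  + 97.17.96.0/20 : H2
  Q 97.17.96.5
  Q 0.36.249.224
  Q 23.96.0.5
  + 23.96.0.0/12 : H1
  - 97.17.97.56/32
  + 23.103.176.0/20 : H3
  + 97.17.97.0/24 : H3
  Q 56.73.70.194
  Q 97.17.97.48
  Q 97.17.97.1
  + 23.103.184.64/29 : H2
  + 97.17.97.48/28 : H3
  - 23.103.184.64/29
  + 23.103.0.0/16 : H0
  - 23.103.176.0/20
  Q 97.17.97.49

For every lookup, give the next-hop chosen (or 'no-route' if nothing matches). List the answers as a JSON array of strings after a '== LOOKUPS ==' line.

Apply in order:
  add 97.17.97.56/32 -> H0 at depth 32
  - 97.17.97.56/32 clear@32
  add 97.16.0.0/12 -> H3 at depth 12
  add 97.17.97.48/28 -> H1 at depth 28
  add 97.17.97.56/32 -> H0 at depth 32
  add 23.96.0.0/12 -> H0 at depth 12
  Q 97.16.0.2: descend 011000010001000 ; hops seen [H3] ; pick H3
  Q 97.17.97.50: descend 0110000100010001011000010011 ; hops seen [H3,H1] ; pick H1
  add 97.17.97.48/28 -> H0 at depth 28
  Q 97.16.2.150: descend 011000010001000 ; hops seen [H3] ; pick H3
  - 97.16.0.0/12 clear@12
  Q 97.17.97.51: descend 0110000100010001011000010011 ; hops seen [H0] ; pick H0
  Q 23.96.3.71: descend 000101110110 ; hops seen [H0] ; pick H0
  Q 97.17.97.51: descend 0110000100010001011000010011 ; hops seen [H0] ; pick H0
  add 0.0.0.0/0 -> H3 at depth 0
  add 23.103.176.0/20 -> H3 at depth 20
  Q 23.103.122.201: descend 0001011101100111 ; hops seen [H3,H0] ; pick H0
  add 0.0.0.0/3 -> H3 at depth 3
  Q 233.65.146.210: descend ε ; hops seen [H3] ; pick H3
  add 97.17.96.0/20 -> H2 at depth 20
  Q 97.17.96.5: descend 01100001000100010110000 ; hops seen [H3,H2] ; pick H2
  Q 0.36.249.224: descend 000 ; hops seen [H3,H3] ; pick H3
  Q 23.96.0.5: descend 0001011101100 ; hops seen [H3,H3,H0] ; pick H0
  add 23.96.0.0/12 -> H1 at depth 12
  - 97.17.97.56/32 clear@32
  add 23.103.176.0/20 -> H3 at depth 20
  add 97.17.97.0/24 -> H3 at depth 24
  Q 56.73.70.194: descend 00 ; hops seen [H3] ; pick H3
  Q 97.17.97.48: descend 0110000100010001011000010011 ; hops seen [H3,H2,H3,H0] ; pick H0
  Q 97.17.97.1: descend 01100001000100010110000100 ; hops seen [H3,H2,H3] ; pick H3
  add 23.103.184.64/29 -> H2 at depth 29
  add 97.17.97.48/28 -> H3 at depth 28
  - 23.103.184.64/29 clear@29
  add 23.103.0.0/16 -> H0 at depth 16
  - 23.103.176.0/20 clear@20
  Q 97.17.97.49: descend 0110000100010001011000010011 ; hops seen [H3,H2,H3,H3] ; pick H3

== LOOKUPS ==
["H3","H1","H3","H0","H0","H0","H0","H3","H2","H3","H0","H3","H0","H3","H3"]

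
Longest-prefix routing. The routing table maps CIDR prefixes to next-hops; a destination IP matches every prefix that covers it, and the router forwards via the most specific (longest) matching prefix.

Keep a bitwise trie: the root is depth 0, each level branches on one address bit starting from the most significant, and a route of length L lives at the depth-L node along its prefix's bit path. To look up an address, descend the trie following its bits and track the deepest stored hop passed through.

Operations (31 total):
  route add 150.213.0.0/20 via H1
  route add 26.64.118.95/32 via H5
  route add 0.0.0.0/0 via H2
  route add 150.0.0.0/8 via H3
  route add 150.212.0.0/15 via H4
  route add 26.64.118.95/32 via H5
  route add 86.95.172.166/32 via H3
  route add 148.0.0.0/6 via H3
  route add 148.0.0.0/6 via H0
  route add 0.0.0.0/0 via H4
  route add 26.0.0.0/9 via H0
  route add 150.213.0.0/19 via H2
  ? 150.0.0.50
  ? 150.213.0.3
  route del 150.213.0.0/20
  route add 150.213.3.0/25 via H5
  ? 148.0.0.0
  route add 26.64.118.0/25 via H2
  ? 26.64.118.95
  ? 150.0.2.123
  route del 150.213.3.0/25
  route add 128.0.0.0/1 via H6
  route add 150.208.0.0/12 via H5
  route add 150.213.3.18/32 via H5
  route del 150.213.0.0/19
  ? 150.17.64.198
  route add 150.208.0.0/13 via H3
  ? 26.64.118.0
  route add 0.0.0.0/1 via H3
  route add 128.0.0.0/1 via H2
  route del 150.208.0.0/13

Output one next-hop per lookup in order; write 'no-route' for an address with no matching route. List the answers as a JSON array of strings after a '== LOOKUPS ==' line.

Apply in order:
  add 150.213.0.0/20 -> H1 at depth 20
  add 26.64.118.95/32 -> H5 at depth 32
  add 0.0.0.0/0 -> H2 at depth 0
  add 150.0.0.0/8 -> H3 at depth 8
  add 150.212.0.0/15 -> H4 at depth 15
  add 26.64.118.95/32 -> H5 at depth 32
  add 86.95.172.166/32 -> H3 at depth 32
  add 148.0.0.0/6 -> H3 at depth 6
  add 148.0.0.0/6 -> H0 at depth 6
  add 0.0.0.0/0 -> H4 at depth 0
  add 26.0.0.0/9 -> H0 at depth 9
  add 150.213.0.0/19 -> H2 at depth 19
  Q 150.0.0.50: descend 10010110 ; hops seen [H4,H0,H3] ; pick H3
  Q 150.213.0.3: descend 10010110110101010000 ; hops seen [H4,H0,H3,H4,H2,H1] ; pick H1
  - 150.213.0.0/20 clear@20
  add 150.213.3.0/25 -> H5 at depth 25
  Q 148.0.0.0: descend 100101 ; hops seen [H4,H0] ; pick H0
  add 26.64.118.0/25 -> H2 at depth 25
  Q 26.64.118.95: descend 00011010010000000111011001011111 ; hops seen [H4,H0,H2,H5] ; pick H5
  Q 150.0.2.123: descend 10010110 ; hops seen [H4,H0,H3] ; pick H3
  - 150.213.3.0/25 clear@25
  add 128.0.0.0/1 -> H6 at depth 1
  add 150.208.0.0/12 -> H5 at depth 12
  add 150.213.3.18/32 -> H5 at depth 32
  - 150.213.0.0/19 clear@19
  Q 150.17.64.198: descend 10010110 ; hops seen [H4,H6,H0,H3] ; pick H3
  add 150.208.0.0/13 -> H3 at depth 13
  Q 26.64.118.0: descend 0001101001000000011101100 ; hops seen [H4,H0,H2] ; pick H2
  add 0.0.0.0/1 -> H3 at depth 1
  add 128.0.0.0/1 -> H2 at depth 1
  - 150.208.0.0/13 clear@13

== LOOKUPS ==
["H3","H1","H0","H5","H3","H3","H2"]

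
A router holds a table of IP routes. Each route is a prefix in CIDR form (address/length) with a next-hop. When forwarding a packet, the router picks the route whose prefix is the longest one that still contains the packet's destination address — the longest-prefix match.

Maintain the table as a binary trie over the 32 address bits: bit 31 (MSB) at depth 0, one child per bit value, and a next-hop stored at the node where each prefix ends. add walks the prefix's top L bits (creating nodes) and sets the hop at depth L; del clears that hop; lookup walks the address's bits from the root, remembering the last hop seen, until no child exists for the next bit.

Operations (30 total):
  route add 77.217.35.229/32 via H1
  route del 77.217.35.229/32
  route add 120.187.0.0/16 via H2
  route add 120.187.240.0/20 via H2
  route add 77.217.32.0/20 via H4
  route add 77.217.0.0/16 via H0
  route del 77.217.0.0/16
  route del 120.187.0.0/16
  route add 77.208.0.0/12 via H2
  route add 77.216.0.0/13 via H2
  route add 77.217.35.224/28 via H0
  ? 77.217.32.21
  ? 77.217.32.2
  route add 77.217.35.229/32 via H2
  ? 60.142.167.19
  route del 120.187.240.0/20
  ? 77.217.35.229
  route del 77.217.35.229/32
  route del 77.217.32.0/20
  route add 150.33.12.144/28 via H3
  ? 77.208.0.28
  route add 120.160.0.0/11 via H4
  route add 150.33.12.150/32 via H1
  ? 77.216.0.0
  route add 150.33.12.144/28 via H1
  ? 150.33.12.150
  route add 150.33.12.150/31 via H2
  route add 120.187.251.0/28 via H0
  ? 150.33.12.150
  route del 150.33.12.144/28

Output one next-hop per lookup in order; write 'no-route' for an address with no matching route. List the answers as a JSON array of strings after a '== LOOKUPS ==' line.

Apply in order:
  + 77.217.35.229/32 (H1) depth=32
  del 77.217.35.229/32 (clear depth 32)
  + 120.187.0.0/16 (H2) depth=16
  + 120.187.240.0/20 (H2) depth=20
  + 77.217.32.0/20 (H4) depth=20
  + 77.217.0.0/16 (H0) depth=16
  del 77.217.0.0/16 (clear depth 16)
  del 120.187.0.0/16 (clear depth 16)
  + 77.208.0.0/12 (H2) depth=12
  + 77.216.0.0/13 (H2) depth=13
  + 77.217.35.224/28 (H0) depth=28
  lookup 77.217.32.21: bits 0100110111011001001000 walk d0:-→d1:-→d2:-→d3:-→d4:-→d5:-→d6:-→d7:-→d8:-→d9:-→d10:-→d11:-→d12:H2→d13:H2→d14:-→d15:-→d16:-→d17:-→d18:-→d19:-→d20:H4→d21:-→d22:- -> H4
  lookup 77.217.32.2: bits 0100110111011001001000 walk d0:-→d1:-→d2:-→d3:-→d4:-→d5:-→d6:-→d7:-→d8:-→d9:-→d10:-→d11:-→d12:H2→d13:H2→d14:-→d15:-→d16:-→d17:-→d18:-→d19:-→d20:H4→d21:-→d22:- -> H4
  + 77.217.35.229/32 (H2) depth=32
  lookup 60.142.167.19: bits 0 walk d0:-→d1:- -> no-route
  del 120.187.240.0/20 (clear depth 20)
  lookup 77.217.35.229: bits 01001101110110010010001111100101 walk d0:-→d1:-→d2:-→d3:-→d4:-→d5:-→d6:-→d7:-→d8:-→d9:-→d10:-→d11:-→d12:H2→d13:H2→d14:-→d15:-→d16:-→d17:-→d18:-→d19:-→d20:H4→d21:-→d22:-→d23:-→d24:-→d25:-→d26:-→d27:-→d28:H0→d29:-→d30:-→d31:-→d32:H2 -> H2
  del 77.217.35.229/32 (clear depth 32)
  del 77.217.32.0/20 (clear depth 20)
  + 150.33.12.144/28 (H3) depth=28
  lookup 77.208.0.28: bits 010011011101 walk d0:-→d1:-→d2:-→d3:-→d4:-→d5:-→d6:-→d7:-→d8:-→d9:-→d10:-→d11:-→d12:H2 -> H2
  + 120.160.0.0/11 (H4) depth=11
  + 150.33.12.150/32 (H1) depth=32
  lookup 77.216.0.0: bits 010011011101100 walk d0:-→d1:-→d2:-→d3:-→d4:-→d5:-→d6:-→d7:-→d8:-→d9:-→d10:-→d11:-→d12:H2→d13:H2→d14:-→d15:- -> H2
  + 150.33.12.144/28 (H1) depth=28
  lookup 150.33.12.150: bits 10010110001000010000110010010110 walk d0:-→d1:-→d2:-→d3:-→d4:-→d5:-→d6:-→d7:-→d8:-→d9:-→d10:-→d11:-→d12:-→d13:-→d14:-→d15:-→d16:-→d17:-→d18:-→d19:-→d20:-→d21:-→d22:-→d23:-→d24:-→d25:-→d26:-→d27:-→d28:H1→d29:-→d30:-→d31:-→d32:H1 -> H1
  + 150.33.12.150/31 (H2) depth=31
  + 120.187.251.0/28 (H0) depth=28
  lookup 150.33.12.150: bits 10010110001000010000110010010110 walk d0:-→d1:-→d2:-→d3:-→d4:-→d5:-→d6:-→d7:-→d8:-→d9:-→d10:-→d11:-→d12:-→d13:-→d14:-→d15:-→d16:-→d17:-→d18:-→d19:-→d20:-→d21:-→d22:-→d23:-→d24:-→d25:-→d26:-→d27:-→d28:H1→d29:-→d30:-→d31:H2→d32:H1 -> H1
  del 150.33.12.144/28 (clear depth 28)

== LOOKUPS ==
["H4","H4","no-route","H2","H2","H2","H1","H1"]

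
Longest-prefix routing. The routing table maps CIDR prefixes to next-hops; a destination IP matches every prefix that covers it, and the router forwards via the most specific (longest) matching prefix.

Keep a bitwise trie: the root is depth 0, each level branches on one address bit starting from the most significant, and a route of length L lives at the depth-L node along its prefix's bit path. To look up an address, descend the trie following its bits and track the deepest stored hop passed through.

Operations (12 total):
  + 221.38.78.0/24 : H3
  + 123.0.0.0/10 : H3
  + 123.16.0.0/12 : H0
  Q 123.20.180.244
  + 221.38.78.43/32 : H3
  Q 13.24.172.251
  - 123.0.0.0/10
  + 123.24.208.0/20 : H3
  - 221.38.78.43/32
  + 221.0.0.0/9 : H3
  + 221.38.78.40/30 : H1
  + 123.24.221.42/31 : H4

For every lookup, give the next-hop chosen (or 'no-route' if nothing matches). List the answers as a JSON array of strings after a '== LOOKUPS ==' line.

Apply in order:
  add 221.38.78.0/24 -> H3 at depth 24
  add 123.0.0.0/10 -> H3 at depth 10
  add 123.16.0.0/12 -> H0 at depth 12
  Q 123.20.180.244: descend 011110110001 ; hops seen [H3,H0] ; pick H0
  add 221.38.78.43/32 -> H3 at depth 32
  Q 13.24.172.251: descend 0 ; hops seen [∅] ; pick no-route
  - 123.0.0.0/10 clear@10
  add 123.24.208.0/20 -> H3 at depth 20
  - 221.38.78.43/32 clear@32
  add 221.0.0.0/9 -> H3 at depth 9
  add 221.38.78.40/30 -> H1 at depth 30
  add 123.24.221.42/31 -> H4 at depth 31

== LOOKUPS ==
["H0","no-route"]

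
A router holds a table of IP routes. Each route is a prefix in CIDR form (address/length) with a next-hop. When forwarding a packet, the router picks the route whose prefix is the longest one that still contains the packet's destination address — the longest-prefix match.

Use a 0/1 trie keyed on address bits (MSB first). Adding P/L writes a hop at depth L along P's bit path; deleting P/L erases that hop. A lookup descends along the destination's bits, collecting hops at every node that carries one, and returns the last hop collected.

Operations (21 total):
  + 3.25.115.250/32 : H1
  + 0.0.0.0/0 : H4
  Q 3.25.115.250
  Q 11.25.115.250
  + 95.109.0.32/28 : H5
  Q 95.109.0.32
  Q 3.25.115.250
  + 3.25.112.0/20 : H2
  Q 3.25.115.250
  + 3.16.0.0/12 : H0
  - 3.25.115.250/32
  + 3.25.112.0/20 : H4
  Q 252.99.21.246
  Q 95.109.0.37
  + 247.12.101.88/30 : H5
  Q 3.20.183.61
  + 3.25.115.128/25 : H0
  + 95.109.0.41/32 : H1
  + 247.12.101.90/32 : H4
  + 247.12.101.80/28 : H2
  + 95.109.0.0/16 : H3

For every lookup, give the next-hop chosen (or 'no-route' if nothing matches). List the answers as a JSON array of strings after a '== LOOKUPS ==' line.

Trace:
  add 3.25.115.250/32 -> H1 at depth 32
  add 0.0.0.0/0 -> H4 at depth 0
  ? 3.25.115.250  path d0:H4→d1:-→d2:-→d3:-→d4:-→d5:-→d6:-→d7:-→d8:-→d9:-→d10:-→d11:-→d12:-→d13:-→d14:-→d15:-→d16:-→d17:-→d18:-→d19:-→d20:-→d21:-→d22:-→d23:-→d24:-→d25:-→d26:-→d27:-→d28:-→d29:-→d30:-→d31:-→d32:H1  best=H1
  ? 11.25.115.250  path d0:H4→d1:-→d2:-→d3:-→d4:-  best=H4
  add 95.109.0.32/28 -> H5 at depth 28
  ? 95.109.0.32  path d0:H4→d1:-→d2:-→d3:-→d4:-→d5:-→d6:-→d7:-→d8:-→d9:-→d10:-→d11:-→d12:-→d13:-→d14:-→d15:-→d16:-→d17:-→d18:-→d19:-→d20:-→d21:-→d22:-→d23:-→d24:-→d25:-→d26:-→d27:-→d28:H5  best=H5
  ? 3.25.115.250  path d0:H4→d1:-→d2:-→d3:-→d4:-→d5:-→d6:-→d7:-→d8:-→d9:-→d10:-→d11:-→d12:-→d13:-→d14:-→d15:-→d16:-→d17:-→d18:-→d19:-→d20:-→d21:-→d22:-→d23:-→d24:-→d25:-→d26:-→d27:-→d28:-→d29:-→d30:-→d31:-→d32:H1  best=H1
  add 3.25.112.0/20 -> H2 at depth 20
  ? 3.25.115.250  path d0:H4→d1:-→d2:-→d3:-→d4:-→d5:-→d6:-→d7:-→d8:-→d9:-→d10:-→d11:-→d12:-→d13:-→d14:-→d15:-→d16:-→d17:-→d18:-→d19:-→d20:H2→d21:-→d22:-→d23:-→d24:-→d25:-→d26:-→d27:-→d28:-→d29:-→d30:-→d31:-→d32:H1  best=H1
  add 3.16.0.0/12 -> H0 at depth 12
  - 3.25.115.250/32 clear@32
  add 3.25.112.0/20 -> H4 at depth 20
  ? 252.99.21.246  path d0:H4  best=H4
  ? 95.109.0.37  path d0:H4→d1:-→d2:-→d3:-→d4:-→d5:-→d6:-→d7:-→d8:-→d9:-→d10:-→d11:-→d12:-→d13:-→d14:-→d15:-→d16:-→d17:-→d18:-→d19:-→d20:-→d21:-→d22:-→d23:-→d24:-→d25:-→d26:-→d27:-→d28:H5  best=H5
  add 247.12.101.88/30 -> H5 at depth 30
  ? 3.20.183.61  path d0:H4→d1:-→d2:-→d3:-→d4:-→d5:-→d6:-→d7:-→d8:-→d9:-→d10:-→d11:-→d12:H0  best=H0
  add 3.25.115.128/25 -> H0 at depth 25
  add 95.109.0.41/32 -> H1 at depth 32
  add 247.12.101.90/32 -> H4 at depth 32
  add 247.12.101.80/28 -> H2 at depth 28
  add 95.109.0.0/16 -> H3 at depth 16

== LOOKUPS ==
["H1","H4","H5","H1","H1","H4","H5","H0"]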